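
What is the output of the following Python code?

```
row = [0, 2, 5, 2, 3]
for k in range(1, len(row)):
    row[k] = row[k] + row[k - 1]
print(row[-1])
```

12

k=1: row[1] = 2+0 = 2 → [0, 2, 5, 2, 3]
k=2: row[2] = 5+2 = 7 → [0, 2, 7, 2, 3]
k=3: row[3] = 2+7 = 9 → [0, 2, 7, 9, 3]
k=4: row[4] = 3+9 = 12 → [0, 2, 7, 9, 12]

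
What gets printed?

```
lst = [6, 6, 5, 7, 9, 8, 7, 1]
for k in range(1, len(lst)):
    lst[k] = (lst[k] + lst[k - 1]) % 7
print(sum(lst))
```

34

k=1: lst[1] = (6+6)%7 = 5 → [6, 5, 5, 7, 9, 8, 7, 1]
k=2: lst[2] = (5+5)%7 = 3 → [6, 5, 3, 7, 9, 8, 7, 1]
k=3: lst[3] = (7+3)%7 = 3 → [6, 5, 3, 3, 9, 8, 7, 1]
k=4: lst[4] = (9+3)%7 = 5 → [6, 5, 3, 3, 5, 8, 7, 1]
k=5: lst[5] = (8+5)%7 = 6 → [6, 5, 3, 3, 5, 6, 7, 1]
k=6: lst[6] = (7+6)%7 = 6 → [6, 5, 3, 3, 5, 6, 6, 1]
k=7: lst[7] = (1+6)%7 = 0 → [6, 5, 3, 3, 5, 6, 6, 0]
sum = 34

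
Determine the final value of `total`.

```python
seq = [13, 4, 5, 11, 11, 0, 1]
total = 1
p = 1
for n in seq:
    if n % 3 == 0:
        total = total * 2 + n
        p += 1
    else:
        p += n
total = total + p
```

49

n=13: not %3==0; p=14
n=4: not %3==0; p=18
n=5: not %3==0; p=23
n=11: not %3==0; p=34
n=11: not %3==0; p=45
n=0: %3==0, total = 1*2+0 = 2; p=46
n=1: not %3==0; p=47
total+p = 2+47 = 49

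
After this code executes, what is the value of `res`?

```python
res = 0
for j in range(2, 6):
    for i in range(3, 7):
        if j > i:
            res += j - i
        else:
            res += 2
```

30

j=2,i=3: not 2>3, res = 0+2 = 2
j=2,i=4: not 2>4, res = 2+2 = 4
j=2,i=5: not 2>5, res = 4+2 = 6
j=2,i=6: not 2>6, res = 6+2 = 8
j=3,i=3: not 3>3, res = 8+2 = 10
j=3,i=4: not 3>4, res = 10+2 = 12
j=3,i=5: not 3>5, res = 12+2 = 14
j=3,i=6: not 3>6, res = 14+2 = 16
j=4,i=3: 4>3, res = 16+1 = 17
j=4,i=4: not 4>4, res = 17+2 = 19
j=4,i=5: not 4>5, res = 19+2 = 21
j=4,i=6: not 4>6, res = 21+2 = 23
j=5,i=3: 5>3, res = 23+2 = 25
j=5,i=4: 5>4, res = 25+1 = 26
j=5,i=5: not 5>5, res = 26+2 = 28
j=5,i=6: not 5>6, res = 28+2 = 30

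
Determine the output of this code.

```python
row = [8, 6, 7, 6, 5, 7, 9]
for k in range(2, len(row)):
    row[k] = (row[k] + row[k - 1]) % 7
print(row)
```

k=2: row[2] = (7+6)%7 = 6 → [8, 6, 6, 6, 5, 7, 9]
k=3: row[3] = (6+6)%7 = 5 → [8, 6, 6, 5, 5, 7, 9]
k=4: row[4] = (5+5)%7 = 3 → [8, 6, 6, 5, 3, 7, 9]
k=5: row[5] = (7+3)%7 = 3 → [8, 6, 6, 5, 3, 3, 9]
k=6: row[6] = (9+3)%7 = 5 → [8, 6, 6, 5, 3, 3, 5]

[8, 6, 6, 5, 3, 3, 5]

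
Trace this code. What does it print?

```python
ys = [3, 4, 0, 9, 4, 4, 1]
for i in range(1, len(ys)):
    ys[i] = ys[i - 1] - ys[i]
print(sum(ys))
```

-60

i=1: ys[1] = 3-4 = -1 → [3, -1, 0, 9, 4, 4, 1]
i=2: ys[2] = (-1)-0 = -1 → [3, -1, -1, 9, 4, 4, 1]
i=3: ys[3] = (-1)-9 = -10 → [3, -1, -1, -10, 4, 4, 1]
i=4: ys[4] = (-10)-4 = -14 → [3, -1, -1, -10, -14, 4, 1]
i=5: ys[5] = (-14)-4 = -18 → [3, -1, -1, -10, -14, -18, 1]
i=6: ys[6] = (-18)-1 = -19 → [3, -1, -1, -10, -14, -18, -19]
sum = -60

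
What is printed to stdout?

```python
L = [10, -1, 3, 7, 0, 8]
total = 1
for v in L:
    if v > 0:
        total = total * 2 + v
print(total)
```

v=10: >0, total = 1*2+10 = 12
v=-1: not >0
v=3: >0, total = 12*2+3 = 27
v=7: >0, total = 27*2+7 = 61
v=0: not >0
v=8: >0, total = 61*2+8 = 130

130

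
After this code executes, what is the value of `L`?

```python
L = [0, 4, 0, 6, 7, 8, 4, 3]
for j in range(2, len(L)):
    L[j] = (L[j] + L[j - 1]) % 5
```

j=2: L[2] = (0+4)%5 = 4 → [0, 4, 4, 6, 7, 8, 4, 3]
j=3: L[3] = (6+4)%5 = 0 → [0, 4, 4, 0, 7, 8, 4, 3]
j=4: L[4] = (7+0)%5 = 2 → [0, 4, 4, 0, 2, 8, 4, 3]
j=5: L[5] = (8+2)%5 = 0 → [0, 4, 4, 0, 2, 0, 4, 3]
j=6: L[6] = (4+0)%5 = 4 → [0, 4, 4, 0, 2, 0, 4, 3]
j=7: L[7] = (3+4)%5 = 2 → [0, 4, 4, 0, 2, 0, 4, 2]

[0, 4, 4, 0, 2, 0, 4, 2]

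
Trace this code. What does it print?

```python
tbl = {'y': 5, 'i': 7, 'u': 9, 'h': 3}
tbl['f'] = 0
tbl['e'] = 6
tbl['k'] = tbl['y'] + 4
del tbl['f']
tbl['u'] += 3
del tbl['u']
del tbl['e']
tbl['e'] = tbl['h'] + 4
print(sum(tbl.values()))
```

31

tbl['f'] = 0 → {'y': 5, 'i': 7, 'u': 9, 'h': 3, 'f': 0}
tbl['e'] = 6 → {'y': 5, 'i': 7, 'u': 9, 'h': 3, 'f': 0, 'e': 6}
tbl['k'] = tbl['y']+4 = 9 → {'y': 5, 'i': 7, 'u': 9, 'h': 3, 'f': 0, 'e': 6, 'k': 9}
del 'f' → {'y': 5, 'i': 7, 'u': 9, 'h': 3, 'e': 6, 'k': 9}
tbl['u'] = 9+3 = 12 → {'y': 5, 'i': 7, 'u': 12, 'h': 3, 'e': 6, 'k': 9}
del 'u' → {'y': 5, 'i': 7, 'h': 3, 'e': 6, 'k': 9}
del 'e' → {'y': 5, 'i': 7, 'h': 3, 'k': 9}
tbl['e'] = tbl['h']+4 = 7 → {'y': 5, 'i': 7, 'h': 3, 'k': 9, 'e': 7}
sum of values = 31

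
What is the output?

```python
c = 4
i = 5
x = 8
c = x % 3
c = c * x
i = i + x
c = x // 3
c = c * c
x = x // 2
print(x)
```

4

c = 8%3 = 2
c = 2*8 = 16
i = 5+8 = 13
c = 8//3 = 2
c = 2*2 = 4
x = 8//2 = 4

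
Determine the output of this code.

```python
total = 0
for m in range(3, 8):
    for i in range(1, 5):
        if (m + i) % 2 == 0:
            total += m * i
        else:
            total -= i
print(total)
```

m=3,i=1: even sum, total = 0+3 = 3
m=3,i=2: odd sum, total = 3-2 = 1
m=3,i=3: even sum, total = 1+9 = 10
m=3,i=4: odd sum, total = 10-4 = 6
m=4,i=1: odd sum, total = 6-1 = 5
m=4,i=2: even sum, total = 5+8 = 13
m=4,i=3: odd sum, total = 13-3 = 10
m=4,i=4: even sum, total = 10+16 = 26
m=5,i=1: even sum, total = 26+5 = 31
m=5,i=2: odd sum, total = 31-2 = 29
m=5,i=3: even sum, total = 29+15 = 44
m=5,i=4: odd sum, total = 44-4 = 40
m=6,i=1: odd sum, total = 40-1 = 39
m=6,i=2: even sum, total = 39+12 = 51
m=6,i=3: odd sum, total = 51-3 = 48
m=6,i=4: even sum, total = 48+24 = 72
m=7,i=1: even sum, total = 72+7 = 79
m=7,i=2: odd sum, total = 79-2 = 77
m=7,i=3: even sum, total = 77+21 = 98
m=7,i=4: odd sum, total = 98-4 = 94

94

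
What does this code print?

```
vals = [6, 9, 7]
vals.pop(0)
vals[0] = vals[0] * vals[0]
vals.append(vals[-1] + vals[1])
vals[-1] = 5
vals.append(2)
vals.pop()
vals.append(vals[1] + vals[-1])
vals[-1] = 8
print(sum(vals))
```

101

pop(0) removes 6 → [9, 7]
vals[0] = vals[0]*vals[0] = 9*9 = 81 → [81, 7]
append vals[-1]+vals[1] = 7+7 = 14 → [81, 7, 14]
vals[-1] = 5 → [81, 7, 5]
append 2 → [81, 7, 5, 2]
pop() removes 2 → [81, 7, 5]
append vals[1]+vals[-1] = 7+5 = 12 → [81, 7, 5, 12]
vals[-1] = 8 → [81, 7, 5, 8]
sum = 101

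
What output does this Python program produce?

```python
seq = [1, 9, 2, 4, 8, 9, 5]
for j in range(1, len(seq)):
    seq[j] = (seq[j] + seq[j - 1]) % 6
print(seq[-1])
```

j=1: seq[1] = (9+1)%6 = 4 → [1, 4, 2, 4, 8, 9, 5]
j=2: seq[2] = (2+4)%6 = 0 → [1, 4, 0, 4, 8, 9, 5]
j=3: seq[3] = (4+0)%6 = 4 → [1, 4, 0, 4, 8, 9, 5]
j=4: seq[4] = (8+4)%6 = 0 → [1, 4, 0, 4, 0, 9, 5]
j=5: seq[5] = (9+0)%6 = 3 → [1, 4, 0, 4, 0, 3, 5]
j=6: seq[6] = (5+3)%6 = 2 → [1, 4, 0, 4, 0, 3, 2]

2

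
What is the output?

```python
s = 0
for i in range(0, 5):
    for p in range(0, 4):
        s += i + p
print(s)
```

70

i=0,p=0: s = 0+0 = 0
i=0,p=1: s = 0+1 = 1
i=0,p=2: s = 1+2 = 3
i=0,p=3: s = 3+3 = 6
i=1,p=0: s = 6+1 = 7
i=1,p=1: s = 7+2 = 9
i=1,p=2: s = 9+3 = 12
i=1,p=3: s = 12+4 = 16
i=2,p=0: s = 16+2 = 18
i=2,p=1: s = 18+3 = 21
i=2,p=2: s = 21+4 = 25
i=2,p=3: s = 25+5 = 30
i=3,p=0: s = 30+3 = 33
i=3,p=1: s = 33+4 = 37
i=3,p=2: s = 37+5 = 42
i=3,p=3: s = 42+6 = 48
i=4,p=0: s = 48+4 = 52
i=4,p=1: s = 52+5 = 57
i=4,p=2: s = 57+6 = 63
i=4,p=3: s = 63+7 = 70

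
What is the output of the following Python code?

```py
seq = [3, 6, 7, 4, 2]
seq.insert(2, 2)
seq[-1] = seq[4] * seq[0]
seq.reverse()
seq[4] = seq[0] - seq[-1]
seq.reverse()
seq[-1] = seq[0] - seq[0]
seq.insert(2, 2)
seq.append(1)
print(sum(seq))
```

insert 2 at 2 → [3, 6, 2, 7, 4, 2]
seq[-1] = seq[4]*seq[0] = 4*3 = 12 → [3, 6, 2, 7, 4, 12]
reverse → [12, 4, 7, 2, 6, 3]
seq[4] = seq[0]-seq[-1] = 12-3 = 9 → [12, 4, 7, 2, 9, 3]
reverse → [3, 9, 2, 7, 4, 12]
seq[-1] = seq[0]-seq[0] = 3-3 = 0 → [3, 9, 2, 7, 4, 0]
insert 2 at 2 → [3, 9, 2, 2, 7, 4, 0]
append 1 → [3, 9, 2, 2, 7, 4, 0, 1]
sum = 28

28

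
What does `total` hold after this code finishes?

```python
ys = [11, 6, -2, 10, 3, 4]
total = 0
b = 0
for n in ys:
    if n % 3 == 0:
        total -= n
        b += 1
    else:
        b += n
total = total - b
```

n=11: not %3==0; b=11
n=6: %3==0, total = 0-6 = -6; b=12
n=-2: not %3==0; b=10
n=10: not %3==0; b=20
n=3: %3==0, total = (-6)-3 = -9; b=21
n=4: not %3==0; b=25
total-b = (-9)-25 = -34

-34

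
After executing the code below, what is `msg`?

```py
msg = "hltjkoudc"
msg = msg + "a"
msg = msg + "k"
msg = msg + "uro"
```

+ 'a' → 'hltjkoudca'
+ 'k' → 'hltjkoudcak'
+ 'uro' → 'hltjkoudcakuro'

'hltjkoudcakuro'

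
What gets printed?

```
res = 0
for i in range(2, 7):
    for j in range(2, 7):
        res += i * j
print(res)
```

400

i=2,j=2: res = 0+4 = 4
i=2,j=3: res = 4+6 = 10
i=2,j=4: res = 10+8 = 18
i=2,j=5: res = 18+10 = 28
i=2,j=6: res = 28+12 = 40
i=3,j=2: res = 40+6 = 46
i=3,j=3: res = 46+9 = 55
i=3,j=4: res = 55+12 = 67
i=3,j=5: res = 67+15 = 82
i=3,j=6: res = 82+18 = 100
i=4,j=2: res = 100+8 = 108
i=4,j=3: res = 108+12 = 120
i=4,j=4: res = 120+16 = 136
i=4,j=5: res = 136+20 = 156
i=4,j=6: res = 156+24 = 180
i=5,j=2: res = 180+10 = 190
i=5,j=3: res = 190+15 = 205
i=5,j=4: res = 205+20 = 225
i=5,j=5: res = 225+25 = 250
i=5,j=6: res = 250+30 = 280
i=6,j=2: res = 280+12 = 292
i=6,j=3: res = 292+18 = 310
i=6,j=4: res = 310+24 = 334
i=6,j=5: res = 334+30 = 364
i=6,j=6: res = 364+36 = 400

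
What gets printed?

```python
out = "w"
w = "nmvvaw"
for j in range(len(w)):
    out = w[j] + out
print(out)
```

j=0: prepend 'n' → 'nw'
j=1: prepend 'm' → 'mnw'
j=2: prepend 'v' → 'vmnw'
j=3: prepend 'v' → 'vvmnw'
j=4: prepend 'a' → 'avvmnw'
j=5: prepend 'w' → 'wavvmnw'

wavvmnw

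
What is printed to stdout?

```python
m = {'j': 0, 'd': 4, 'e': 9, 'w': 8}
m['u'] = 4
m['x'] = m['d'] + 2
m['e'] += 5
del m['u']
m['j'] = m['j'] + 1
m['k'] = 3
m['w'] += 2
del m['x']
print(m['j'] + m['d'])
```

m['u'] = 4 → {'j': 0, 'd': 4, 'e': 9, 'w': 8, 'u': 4}
m['x'] = m['d']+2 = 6 → {'j': 0, 'd': 4, 'e': 9, 'w': 8, 'u': 4, 'x': 6}
m['e'] = 9+5 = 14 → {'j': 0, 'd': 4, 'e': 14, 'w': 8, 'u': 4, 'x': 6}
del 'u' → {'j': 0, 'd': 4, 'e': 14, 'w': 8, 'x': 6}
m['j'] = m['j']+1 = 1 → {'j': 1, 'd': 4, 'e': 14, 'w': 8, 'x': 6}
m['k'] = 3 → {'j': 1, 'd': 4, 'e': 14, 'w': 8, 'x': 6, 'k': 3}
m['w'] = 8+2 = 10 → {'j': 1, 'd': 4, 'e': 14, 'w': 10, 'x': 6, 'k': 3}
del 'x' → {'j': 1, 'd': 4, 'e': 14, 'w': 10, 'k': 3}
m['j']+m['d'] = 1+4 = 5

5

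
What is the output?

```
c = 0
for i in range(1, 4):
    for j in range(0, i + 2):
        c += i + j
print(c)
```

45

i=1,j=0: c = 0+1 = 1
i=1,j=1: c = 1+2 = 3
i=1,j=2: c = 3+3 = 6
i=2,j=0: c = 6+2 = 8
i=2,j=1: c = 8+3 = 11
i=2,j=2: c = 11+4 = 15
i=2,j=3: c = 15+5 = 20
i=3,j=0: c = 20+3 = 23
i=3,j=1: c = 23+4 = 27
i=3,j=2: c = 27+5 = 32
i=3,j=3: c = 32+6 = 38
i=3,j=4: c = 38+7 = 45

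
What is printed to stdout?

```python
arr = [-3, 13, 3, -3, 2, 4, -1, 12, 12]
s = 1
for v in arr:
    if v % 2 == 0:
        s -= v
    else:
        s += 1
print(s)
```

v=-3: not even, s = 1+1 = 2
v=13: not even, s = 2+1 = 3
v=3: not even, s = 3+1 = 4
v=-3: not even, s = 4+1 = 5
v=2: even, s = 5-2 = 3
v=4: even, s = 3-4 = -1
v=-1: not even, s = (-1)+1 = 0
v=12: even, s = 0-12 = -12
v=12: even, s = (-12)-12 = -24

-24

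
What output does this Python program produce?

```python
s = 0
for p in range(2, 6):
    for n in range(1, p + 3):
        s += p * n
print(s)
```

289

p=2,n=1: s = 0+2 = 2
p=2,n=2: s = 2+4 = 6
p=2,n=3: s = 6+6 = 12
p=2,n=4: s = 12+8 = 20
p=3,n=1: s = 20+3 = 23
p=3,n=2: s = 23+6 = 29
p=3,n=3: s = 29+9 = 38
p=3,n=4: s = 38+12 = 50
p=3,n=5: s = 50+15 = 65
p=4,n=1: s = 65+4 = 69
p=4,n=2: s = 69+8 = 77
p=4,n=3: s = 77+12 = 89
p=4,n=4: s = 89+16 = 105
p=4,n=5: s = 105+20 = 125
p=4,n=6: s = 125+24 = 149
p=5,n=1: s = 149+5 = 154
p=5,n=2: s = 154+10 = 164
p=5,n=3: s = 164+15 = 179
p=5,n=4: s = 179+20 = 199
p=5,n=5: s = 199+25 = 224
p=5,n=6: s = 224+30 = 254
p=5,n=7: s = 254+35 = 289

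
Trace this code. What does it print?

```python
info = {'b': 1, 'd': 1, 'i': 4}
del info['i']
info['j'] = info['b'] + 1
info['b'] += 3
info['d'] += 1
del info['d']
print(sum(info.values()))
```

6

del 'i' → {'b': 1, 'd': 1}
info['j'] = info['b']+1 = 2 → {'b': 1, 'd': 1, 'j': 2}
info['b'] = 1+3 = 4 → {'b': 4, 'd': 1, 'j': 2}
info['d'] = 1+1 = 2 → {'b': 4, 'd': 2, 'j': 2}
del 'd' → {'b': 4, 'j': 2}
sum of values = 6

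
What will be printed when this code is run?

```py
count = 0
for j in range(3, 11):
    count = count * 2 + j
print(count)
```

1012

j=3: count = 0*2+3 = 3
j=4: count = 3*2+4 = 10
j=5: count = 10*2+5 = 25
j=6: count = 25*2+6 = 56
j=7: count = 56*2+7 = 119
j=8: count = 119*2+8 = 246
j=9: count = 246*2+9 = 501
j=10: count = 501*2+10 = 1012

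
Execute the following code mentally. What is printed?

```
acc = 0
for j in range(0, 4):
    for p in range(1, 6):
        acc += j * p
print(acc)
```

90

j=0,p=1: acc = 0+0 = 0
j=0,p=2: acc = 0+0 = 0
j=0,p=3: acc = 0+0 = 0
j=0,p=4: acc = 0+0 = 0
j=0,p=5: acc = 0+0 = 0
j=1,p=1: acc = 0+1 = 1
j=1,p=2: acc = 1+2 = 3
j=1,p=3: acc = 3+3 = 6
j=1,p=4: acc = 6+4 = 10
j=1,p=5: acc = 10+5 = 15
j=2,p=1: acc = 15+2 = 17
j=2,p=2: acc = 17+4 = 21
j=2,p=3: acc = 21+6 = 27
j=2,p=4: acc = 27+8 = 35
j=2,p=5: acc = 35+10 = 45
j=3,p=1: acc = 45+3 = 48
j=3,p=2: acc = 48+6 = 54
j=3,p=3: acc = 54+9 = 63
j=3,p=4: acc = 63+12 = 75
j=3,p=5: acc = 75+15 = 90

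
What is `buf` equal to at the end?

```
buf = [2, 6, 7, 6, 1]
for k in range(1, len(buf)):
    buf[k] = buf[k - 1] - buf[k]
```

k=1: buf[1] = 2-6 = -4 → [2, -4, 7, 6, 1]
k=2: buf[2] = (-4)-7 = -11 → [2, -4, -11, 6, 1]
k=3: buf[3] = (-11)-6 = -17 → [2, -4, -11, -17, 1]
k=4: buf[4] = (-17)-1 = -18 → [2, -4, -11, -17, -18]

[2, -4, -11, -17, -18]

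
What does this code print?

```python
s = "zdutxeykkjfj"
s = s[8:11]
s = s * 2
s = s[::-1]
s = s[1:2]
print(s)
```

slice [8:11] → 'kjf'
repeat ×2 → 'kjfkjf'
reverse → 'fjkfjk'
slice [1:2] → 'j'

j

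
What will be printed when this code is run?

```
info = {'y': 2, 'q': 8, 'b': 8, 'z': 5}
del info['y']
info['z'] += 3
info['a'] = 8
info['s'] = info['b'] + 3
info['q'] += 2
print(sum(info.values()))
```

del 'y' → {'q': 8, 'b': 8, 'z': 5}
info['z'] = 5+3 = 8 → {'q': 8, 'b': 8, 'z': 8}
info['a'] = 8 → {'q': 8, 'b': 8, 'z': 8, 'a': 8}
info['s'] = info['b']+3 = 11 → {'q': 8, 'b': 8, 'z': 8, 'a': 8, 's': 11}
info['q'] = 8+2 = 10 → {'q': 10, 'b': 8, 'z': 8, 'a': 8, 's': 11}
sum of values = 45

45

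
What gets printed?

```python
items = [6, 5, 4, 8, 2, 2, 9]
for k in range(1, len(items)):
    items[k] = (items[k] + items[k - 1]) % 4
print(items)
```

k=1: items[1] = (5+6)%4 = 3 → [6, 3, 4, 8, 2, 2, 9]
k=2: items[2] = (4+3)%4 = 3 → [6, 3, 3, 8, 2, 2, 9]
k=3: items[3] = (8+3)%4 = 3 → [6, 3, 3, 3, 2, 2, 9]
k=4: items[4] = (2+3)%4 = 1 → [6, 3, 3, 3, 1, 2, 9]
k=5: items[5] = (2+1)%4 = 3 → [6, 3, 3, 3, 1, 3, 9]
k=6: items[6] = (9+3)%4 = 0 → [6, 3, 3, 3, 1, 3, 0]

[6, 3, 3, 3, 1, 3, 0]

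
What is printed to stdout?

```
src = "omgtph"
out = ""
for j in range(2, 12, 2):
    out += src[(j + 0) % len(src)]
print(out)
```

gpogp

j=2: add src[2]='g' → 'g'
j=4: add src[4]='p' → 'gp'
j=6: add src[0]='o' → 'gpo'
j=8: add src[2]='g' → 'gpog'
j=10: add src[4]='p' → 'gpogp'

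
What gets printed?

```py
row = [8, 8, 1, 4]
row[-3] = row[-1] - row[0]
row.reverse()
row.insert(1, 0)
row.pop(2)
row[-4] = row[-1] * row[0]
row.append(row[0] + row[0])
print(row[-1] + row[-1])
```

128

row[-3] = row[-1]-row[0] = 4-8 = -4 → [8, -4, 1, 4]
reverse → [4, 1, -4, 8]
insert 0 at 1 → [4, 0, 1, -4, 8]
pop(2) removes 1 → [4, 0, -4, 8]
row[-4] = row[-1]*row[0] = 8*4 = 32 → [32, 0, -4, 8]
append row[0]+row[0] = 32+32 = 64 → [32, 0, -4, 8, 64]
row[-1]+row[-1] = 64+64 = 128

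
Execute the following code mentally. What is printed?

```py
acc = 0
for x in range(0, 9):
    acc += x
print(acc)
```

36

x=0: acc = 0+0 = 0
x=1: acc = 0+1 = 1
x=2: acc = 1+2 = 3
x=3: acc = 3+3 = 6
x=4: acc = 6+4 = 10
x=5: acc = 10+5 = 15
x=6: acc = 15+6 = 21
x=7: acc = 21+7 = 28
x=8: acc = 28+8 = 36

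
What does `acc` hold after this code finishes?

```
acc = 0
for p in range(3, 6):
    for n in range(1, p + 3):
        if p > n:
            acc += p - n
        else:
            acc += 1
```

p=3,n=1: 3>1, acc = 0+2 = 2
p=3,n=2: 3>2, acc = 2+1 = 3
p=3,n=3: not 3>3, acc = 3+1 = 4
p=3,n=4: not 3>4, acc = 4+1 = 5
p=3,n=5: not 3>5, acc = 5+1 = 6
p=4,n=1: 4>1, acc = 6+3 = 9
p=4,n=2: 4>2, acc = 9+2 = 11
p=4,n=3: 4>3, acc = 11+1 = 12
p=4,n=4: not 4>4, acc = 12+1 = 13
p=4,n=5: not 4>5, acc = 13+1 = 14
p=4,n=6: not 4>6, acc = 14+1 = 15
p=5,n=1: 5>1, acc = 15+4 = 19
p=5,n=2: 5>2, acc = 19+3 = 22
p=5,n=3: 5>3, acc = 22+2 = 24
p=5,n=4: 5>4, acc = 24+1 = 25
p=5,n=5: not 5>5, acc = 25+1 = 26
p=5,n=6: not 5>6, acc = 26+1 = 27
p=5,n=7: not 5>7, acc = 27+1 = 28

28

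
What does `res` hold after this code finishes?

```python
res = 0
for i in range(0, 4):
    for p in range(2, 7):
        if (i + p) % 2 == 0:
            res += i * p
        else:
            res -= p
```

16

i=0,p=2: even sum, res = 0+0 = 0
i=0,p=3: odd sum, res = 0-3 = -3
i=0,p=4: even sum, res = (-3)+0 = -3
i=0,p=5: odd sum, res = (-3)-5 = -8
i=0,p=6: even sum, res = (-8)+0 = -8
i=1,p=2: odd sum, res = (-8)-2 = -10
i=1,p=3: even sum, res = (-10)+3 = -7
i=1,p=4: odd sum, res = (-7)-4 = -11
i=1,p=5: even sum, res = (-11)+5 = -6
i=1,p=6: odd sum, res = (-6)-6 = -12
i=2,p=2: even sum, res = (-12)+4 = -8
i=2,p=3: odd sum, res = (-8)-3 = -11
i=2,p=4: even sum, res = (-11)+8 = -3
i=2,p=5: odd sum, res = (-3)-5 = -8
i=2,p=6: even sum, res = (-8)+12 = 4
i=3,p=2: odd sum, res = 4-2 = 2
i=3,p=3: even sum, res = 2+9 = 11
i=3,p=4: odd sum, res = 11-4 = 7
i=3,p=5: even sum, res = 7+15 = 22
i=3,p=6: odd sum, res = 22-6 = 16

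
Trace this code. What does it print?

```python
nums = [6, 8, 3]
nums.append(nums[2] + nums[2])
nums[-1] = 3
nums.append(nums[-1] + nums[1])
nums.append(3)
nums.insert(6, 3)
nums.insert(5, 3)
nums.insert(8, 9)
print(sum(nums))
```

49

append nums[2]+nums[2] = 3+3 = 6 → [6, 8, 3, 6]
nums[-1] = 3 → [6, 8, 3, 3]
append nums[-1]+nums[1] = 3+8 = 11 → [6, 8, 3, 3, 11]
append 3 → [6, 8, 3, 3, 11, 3]
insert 3 at 6 → [6, 8, 3, 3, 11, 3, 3]
insert 3 at 5 → [6, 8, 3, 3, 11, 3, 3, 3]
insert 9 at 8 → [6, 8, 3, 3, 11, 3, 3, 3, 9]
sum = 49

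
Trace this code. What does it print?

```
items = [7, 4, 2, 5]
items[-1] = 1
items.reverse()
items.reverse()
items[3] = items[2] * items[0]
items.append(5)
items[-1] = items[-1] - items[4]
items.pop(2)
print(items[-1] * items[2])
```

0

items[-1] = 1 → [7, 4, 2, 1]
reverse → [1, 2, 4, 7]
reverse → [7, 4, 2, 1]
items[3] = items[2]*items[0] = 2*7 = 14 → [7, 4, 2, 14]
append 5 → [7, 4, 2, 14, 5]
items[-1] = items[-1]-items[4] = 5-5 = 0 → [7, 4, 2, 14, 0]
pop(2) removes 2 → [7, 4, 14, 0]
items[-1]*items[2] = 0*14 = 0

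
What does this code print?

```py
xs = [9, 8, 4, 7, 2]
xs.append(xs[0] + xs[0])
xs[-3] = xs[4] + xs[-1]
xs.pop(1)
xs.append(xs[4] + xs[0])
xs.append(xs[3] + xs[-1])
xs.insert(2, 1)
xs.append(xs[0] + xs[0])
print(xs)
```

[9, 4, 1, 20, 2, 18, 27, 29, 18]

append xs[0]+xs[0] = 9+9 = 18 → [9, 8, 4, 7, 2, 18]
xs[-3] = xs[4]+xs[-1] = 2+18 = 20 → [9, 8, 4, 20, 2, 18]
pop(1) removes 8 → [9, 4, 20, 2, 18]
append xs[4]+xs[0] = 18+9 = 27 → [9, 4, 20, 2, 18, 27]
append xs[3]+xs[-1] = 2+27 = 29 → [9, 4, 20, 2, 18, 27, 29]
insert 1 at 2 → [9, 4, 1, 20, 2, 18, 27, 29]
append xs[0]+xs[0] = 9+9 = 18 → [9, 4, 1, 20, 2, 18, 27, 29, 18]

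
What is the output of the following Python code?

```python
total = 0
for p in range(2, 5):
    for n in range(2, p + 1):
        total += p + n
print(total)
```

36

p=2,n=2: total = 0+4 = 4
p=3,n=2: total = 4+5 = 9
p=3,n=3: total = 9+6 = 15
p=4,n=2: total = 15+6 = 21
p=4,n=3: total = 21+7 = 28
p=4,n=4: total = 28+8 = 36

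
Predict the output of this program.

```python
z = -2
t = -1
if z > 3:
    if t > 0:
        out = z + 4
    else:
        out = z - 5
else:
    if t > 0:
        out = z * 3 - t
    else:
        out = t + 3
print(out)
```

2

z=-2, t=-1
z > 3 is False; t > 0 is False
→ out = t + 3 = 2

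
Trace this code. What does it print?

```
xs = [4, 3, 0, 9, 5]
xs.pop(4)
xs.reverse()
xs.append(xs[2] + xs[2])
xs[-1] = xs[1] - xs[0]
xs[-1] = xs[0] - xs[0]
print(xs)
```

[9, 0, 3, 4, 0]

pop(4) removes 5 → [4, 3, 0, 9]
reverse → [9, 0, 3, 4]
append xs[2]+xs[2] = 3+3 = 6 → [9, 0, 3, 4, 6]
xs[-1] = xs[1]-xs[0] = 0-9 = -9 → [9, 0, 3, 4, -9]
xs[-1] = xs[0]-xs[0] = 9-9 = 0 → [9, 0, 3, 4, 0]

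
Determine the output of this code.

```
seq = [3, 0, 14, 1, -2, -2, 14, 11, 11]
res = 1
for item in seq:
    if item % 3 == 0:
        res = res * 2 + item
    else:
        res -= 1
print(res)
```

3

item=3: %3==0, res = 1*2+3 = 5
item=0: %3==0, res = 5*2+0 = 10
item=14: not %3==0, res = 10-1 = 9
item=1: not %3==0, res = 9-1 = 8
item=-2: not %3==0, res = 8-1 = 7
item=-2: not %3==0, res = 7-1 = 6
item=14: not %3==0, res = 6-1 = 5
item=11: not %3==0, res = 5-1 = 4
item=11: not %3==0, res = 4-1 = 3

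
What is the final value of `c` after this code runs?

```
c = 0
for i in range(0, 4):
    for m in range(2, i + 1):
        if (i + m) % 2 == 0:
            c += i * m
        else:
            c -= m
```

i=2,m=2: even sum, c = 0+4 = 4
i=3,m=2: odd sum, c = 4-2 = 2
i=3,m=3: even sum, c = 2+9 = 11

11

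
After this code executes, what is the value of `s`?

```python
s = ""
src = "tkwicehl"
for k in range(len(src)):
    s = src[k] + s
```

k=0: prepend 't' → 't'
k=1: prepend 'k' → 'kt'
k=2: prepend 'w' → 'wkt'
k=3: prepend 'i' → 'iwkt'
k=4: prepend 'c' → 'ciwkt'
k=5: prepend 'e' → 'eciwkt'
k=6: prepend 'h' → 'heciwkt'
k=7: prepend 'l' → 'lheciwkt'

'lheciwkt'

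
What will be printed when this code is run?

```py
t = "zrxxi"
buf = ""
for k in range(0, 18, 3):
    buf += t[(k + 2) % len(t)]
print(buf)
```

k=0: add t[2]='x' → 'x'
k=3: add t[0]='z' → 'xz'
k=6: add t[3]='x' → 'xzx'
k=9: add t[1]='r' → 'xzxr'
k=12: add t[4]='i' → 'xzxri'
k=15: add t[2]='x' → 'xzxrix'

xzxrix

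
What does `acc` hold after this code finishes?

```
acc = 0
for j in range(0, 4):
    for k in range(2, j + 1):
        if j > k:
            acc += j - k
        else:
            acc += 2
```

5

j=2,k=2: not 2>2, acc = 0+2 = 2
j=3,k=2: 3>2, acc = 2+1 = 3
j=3,k=3: not 3>3, acc = 3+2 = 5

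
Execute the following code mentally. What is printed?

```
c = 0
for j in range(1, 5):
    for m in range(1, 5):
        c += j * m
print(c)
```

100

j=1,m=1: c = 0+1 = 1
j=1,m=2: c = 1+2 = 3
j=1,m=3: c = 3+3 = 6
j=1,m=4: c = 6+4 = 10
j=2,m=1: c = 10+2 = 12
j=2,m=2: c = 12+4 = 16
j=2,m=3: c = 16+6 = 22
j=2,m=4: c = 22+8 = 30
j=3,m=1: c = 30+3 = 33
j=3,m=2: c = 33+6 = 39
j=3,m=3: c = 39+9 = 48
j=3,m=4: c = 48+12 = 60
j=4,m=1: c = 60+4 = 64
j=4,m=2: c = 64+8 = 72
j=4,m=3: c = 72+12 = 84
j=4,m=4: c = 84+16 = 100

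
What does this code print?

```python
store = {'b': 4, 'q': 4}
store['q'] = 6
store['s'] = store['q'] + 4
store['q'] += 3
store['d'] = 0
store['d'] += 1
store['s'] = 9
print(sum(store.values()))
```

store['q'] = 6 → {'b': 4, 'q': 6}
store['s'] = store['q']+4 = 10 → {'b': 4, 'q': 6, 's': 10}
store['q'] = 6+3 = 9 → {'b': 4, 'q': 9, 's': 10}
store['d'] = 0 → {'b': 4, 'q': 9, 's': 10, 'd': 0}
store['d'] = 0+1 = 1 → {'b': 4, 'q': 9, 's': 10, 'd': 1}
store['s'] = 9 → {'b': 4, 'q': 9, 's': 9, 'd': 1}
sum of values = 23

23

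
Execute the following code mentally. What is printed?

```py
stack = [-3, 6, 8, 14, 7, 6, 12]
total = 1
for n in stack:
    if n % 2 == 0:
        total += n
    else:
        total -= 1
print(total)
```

n=-3: not even, total = 1-1 = 0
n=6: even, total = 0+6 = 6
n=8: even, total = 6+8 = 14
n=14: even, total = 14+14 = 28
n=7: not even, total = 28-1 = 27
n=6: even, total = 27+6 = 33
n=12: even, total = 33+12 = 45

45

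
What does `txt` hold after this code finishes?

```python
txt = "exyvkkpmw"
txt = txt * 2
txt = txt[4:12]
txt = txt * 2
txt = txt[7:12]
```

'ykkpm'

repeat ×2 → 'exyvkkpmwexyvkkpmw'
slice [4:12] → 'kkpmwexy'
repeat ×2 → 'kkpmwexykkpmwexy'
slice [7:12] → 'ykkpm'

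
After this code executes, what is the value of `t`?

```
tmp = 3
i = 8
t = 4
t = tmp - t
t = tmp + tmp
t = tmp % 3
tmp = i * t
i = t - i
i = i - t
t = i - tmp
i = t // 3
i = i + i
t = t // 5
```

t = 3-4 = -1
t = 3+3 = 6
t = 3%3 = 0
tmp = 8*0 = 0
i = 0-8 = -8
i = (-8)-0 = -8
t = (-8)-0 = -8
i = (-8)//3 = -3
i = (-3)+(-3) = -6
t = (-8)//5 = -2

-2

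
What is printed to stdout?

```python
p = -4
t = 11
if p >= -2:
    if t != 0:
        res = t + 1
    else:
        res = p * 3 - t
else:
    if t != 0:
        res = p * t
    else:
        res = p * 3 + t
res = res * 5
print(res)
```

p=-4, t=11
p >= -2 is False; t != 0 is True
→ res = p * t = -44
res = (-44)*5 = -220

-220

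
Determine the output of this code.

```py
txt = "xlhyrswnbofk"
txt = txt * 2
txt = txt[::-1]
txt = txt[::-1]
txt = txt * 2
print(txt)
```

repeat ×2 → 'xlhyrswnbofkxlhyrswnbofk'
reverse → 'kfobnwsryhlxkfobnwsryhlx'
reverse → 'xlhyrswnbofkxlhyrswnbofk'
repeat ×2 → 'xlhyrswnbofkxlhyrswnbofkxlhyrswnbofkxlhyrswnbofk'

xlhyrswnbofkxlhyrswnbofkxlhyrswnbofkxlhyrswnbofk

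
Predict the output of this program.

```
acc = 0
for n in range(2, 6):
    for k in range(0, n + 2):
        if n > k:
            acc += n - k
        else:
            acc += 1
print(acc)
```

42

n=2,k=0: 2>0, acc = 0+2 = 2
n=2,k=1: 2>1, acc = 2+1 = 3
n=2,k=2: not 2>2, acc = 3+1 = 4
n=2,k=3: not 2>3, acc = 4+1 = 5
n=3,k=0: 3>0, acc = 5+3 = 8
n=3,k=1: 3>1, acc = 8+2 = 10
n=3,k=2: 3>2, acc = 10+1 = 11
n=3,k=3: not 3>3, acc = 11+1 = 12
n=3,k=4: not 3>4, acc = 12+1 = 13
n=4,k=0: 4>0, acc = 13+4 = 17
n=4,k=1: 4>1, acc = 17+3 = 20
n=4,k=2: 4>2, acc = 20+2 = 22
n=4,k=3: 4>3, acc = 22+1 = 23
n=4,k=4: not 4>4, acc = 23+1 = 24
n=4,k=5: not 4>5, acc = 24+1 = 25
n=5,k=0: 5>0, acc = 25+5 = 30
n=5,k=1: 5>1, acc = 30+4 = 34
n=5,k=2: 5>2, acc = 34+3 = 37
n=5,k=3: 5>3, acc = 37+2 = 39
n=5,k=4: 5>4, acc = 39+1 = 40
n=5,k=5: not 5>5, acc = 40+1 = 41
n=5,k=6: not 5>6, acc = 41+1 = 42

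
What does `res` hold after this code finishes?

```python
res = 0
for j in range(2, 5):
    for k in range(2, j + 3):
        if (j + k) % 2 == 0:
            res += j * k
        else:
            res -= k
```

j=2,k=2: even sum, res = 0+4 = 4
j=2,k=3: odd sum, res = 4-3 = 1
j=2,k=4: even sum, res = 1+8 = 9
j=3,k=2: odd sum, res = 9-2 = 7
j=3,k=3: even sum, res = 7+9 = 16
j=3,k=4: odd sum, res = 16-4 = 12
j=3,k=5: even sum, res = 12+15 = 27
j=4,k=2: even sum, res = 27+8 = 35
j=4,k=3: odd sum, res = 35-3 = 32
j=4,k=4: even sum, res = 32+16 = 48
j=4,k=5: odd sum, res = 48-5 = 43
j=4,k=6: even sum, res = 43+24 = 67

67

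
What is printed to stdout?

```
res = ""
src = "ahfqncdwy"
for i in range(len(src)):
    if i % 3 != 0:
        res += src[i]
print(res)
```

i=0: skip
i=1: add 'h' → 'h'
i=2: add 'f' → 'hf'
i=3: skip
i=4: add 'n' → 'hfn'
i=5: add 'c' → 'hfnc'
i=6: skip
i=7: add 'w' → 'hfncw'
i=8: add 'y' → 'hfncwy'

hfncwy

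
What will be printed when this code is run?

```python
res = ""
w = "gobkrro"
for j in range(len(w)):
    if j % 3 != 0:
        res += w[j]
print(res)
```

j=0: skip
j=1: add 'o' → 'o'
j=2: add 'b' → 'ob'
j=3: skip
j=4: add 'r' → 'obr'
j=5: add 'r' → 'obrr'
j=6: skip

obrr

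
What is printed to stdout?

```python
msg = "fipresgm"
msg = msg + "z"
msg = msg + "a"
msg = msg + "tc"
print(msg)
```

fipresgmzatc

+ 'z' → 'fipresgmz'
+ 'a' → 'fipresgmza'
+ 'tc' → 'fipresgmzatc'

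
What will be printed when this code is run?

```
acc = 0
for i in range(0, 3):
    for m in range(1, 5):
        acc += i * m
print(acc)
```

30

i=0,m=1: acc = 0+0 = 0
i=0,m=2: acc = 0+0 = 0
i=0,m=3: acc = 0+0 = 0
i=0,m=4: acc = 0+0 = 0
i=1,m=1: acc = 0+1 = 1
i=1,m=2: acc = 1+2 = 3
i=1,m=3: acc = 3+3 = 6
i=1,m=4: acc = 6+4 = 10
i=2,m=1: acc = 10+2 = 12
i=2,m=2: acc = 12+4 = 16
i=2,m=3: acc = 16+6 = 22
i=2,m=4: acc = 22+8 = 30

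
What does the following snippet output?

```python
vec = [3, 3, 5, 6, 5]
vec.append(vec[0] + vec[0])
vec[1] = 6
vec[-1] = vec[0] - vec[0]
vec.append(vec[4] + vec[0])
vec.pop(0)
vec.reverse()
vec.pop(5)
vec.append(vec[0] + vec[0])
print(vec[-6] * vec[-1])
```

128

append vec[0]+vec[0] = 3+3 = 6 → [3, 3, 5, 6, 5, 6]
vec[1] = 6 → [3, 6, 5, 6, 5, 6]
vec[-1] = vec[0]-vec[0] = 3-3 = 0 → [3, 6, 5, 6, 5, 0]
append vec[4]+vec[0] = 5+3 = 8 → [3, 6, 5, 6, 5, 0, 8]
pop(0) removes 3 → [6, 5, 6, 5, 0, 8]
reverse → [8, 0, 5, 6, 5, 6]
pop(5) removes 6 → [8, 0, 5, 6, 5]
append vec[0]+vec[0] = 8+8 = 16 → [8, 0, 5, 6, 5, 16]
vec[-6]*vec[-1] = 8*16 = 128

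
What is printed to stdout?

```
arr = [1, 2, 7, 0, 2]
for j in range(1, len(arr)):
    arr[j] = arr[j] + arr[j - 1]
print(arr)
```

j=1: arr[1] = 2+1 = 3 → [1, 3, 7, 0, 2]
j=2: arr[2] = 7+3 = 10 → [1, 3, 10, 0, 2]
j=3: arr[3] = 0+10 = 10 → [1, 3, 10, 10, 2]
j=4: arr[4] = 2+10 = 12 → [1, 3, 10, 10, 12]

[1, 3, 10, 10, 12]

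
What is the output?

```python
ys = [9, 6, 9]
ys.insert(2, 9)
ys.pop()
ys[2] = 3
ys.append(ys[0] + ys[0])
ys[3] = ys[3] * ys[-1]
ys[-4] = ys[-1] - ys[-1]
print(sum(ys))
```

333

insert 9 at 2 → [9, 6, 9, 9]
pop() removes 9 → [9, 6, 9]
ys[2] = 3 → [9, 6, 3]
append ys[0]+ys[0] = 9+9 = 18 → [9, 6, 3, 18]
ys[3] = ys[3]*ys[-1] = 18*18 = 324 → [9, 6, 3, 324]
ys[-4] = ys[-1]-ys[-1] = 324-324 = 0 → [0, 6, 3, 324]
sum = 333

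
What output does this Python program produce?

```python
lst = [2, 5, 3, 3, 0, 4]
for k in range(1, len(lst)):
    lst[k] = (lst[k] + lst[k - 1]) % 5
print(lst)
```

[2, 2, 0, 3, 3, 2]

k=1: lst[1] = (5+2)%5 = 2 → [2, 2, 3, 3, 0, 4]
k=2: lst[2] = (3+2)%5 = 0 → [2, 2, 0, 3, 0, 4]
k=3: lst[3] = (3+0)%5 = 3 → [2, 2, 0, 3, 0, 4]
k=4: lst[4] = (0+3)%5 = 3 → [2, 2, 0, 3, 3, 4]
k=5: lst[5] = (4+3)%5 = 2 → [2, 2, 0, 3, 3, 2]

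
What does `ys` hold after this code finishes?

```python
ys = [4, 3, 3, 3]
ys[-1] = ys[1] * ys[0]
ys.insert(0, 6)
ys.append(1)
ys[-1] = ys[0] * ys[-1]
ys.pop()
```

ys[-1] = ys[1]*ys[0] = 3*4 = 12 → [4, 3, 3, 12]
insert 6 at 0 → [6, 4, 3, 3, 12]
append 1 → [6, 4, 3, 3, 12, 1]
ys[-1] = ys[0]*ys[-1] = 6*1 = 6 → [6, 4, 3, 3, 12, 6]
pop() removes 6 → [6, 4, 3, 3, 12]

[6, 4, 3, 3, 12]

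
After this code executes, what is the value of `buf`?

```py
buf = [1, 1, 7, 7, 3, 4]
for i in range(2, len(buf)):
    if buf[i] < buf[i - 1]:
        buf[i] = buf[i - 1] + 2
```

[1, 1, 7, 7, 9, 11]

i=2: 7>=1, unchanged → [1, 1, 7, 7, 3, 4]
i=3: 7>=7, unchanged → [1, 1, 7, 7, 3, 4]
i=4: 3<7, buf[4] = 7+2 = 9 → [1, 1, 7, 7, 9, 4]
i=5: 4<9, buf[5] = 9+2 = 11 → [1, 1, 7, 7, 9, 11]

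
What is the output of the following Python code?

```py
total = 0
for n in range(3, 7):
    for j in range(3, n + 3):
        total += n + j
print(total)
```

174

n=3,j=3: total = 0+6 = 6
n=3,j=4: total = 6+7 = 13
n=3,j=5: total = 13+8 = 21
n=4,j=3: total = 21+7 = 28
n=4,j=4: total = 28+8 = 36
n=4,j=5: total = 36+9 = 45
n=4,j=6: total = 45+10 = 55
n=5,j=3: total = 55+8 = 63
n=5,j=4: total = 63+9 = 72
n=5,j=5: total = 72+10 = 82
n=5,j=6: total = 82+11 = 93
n=5,j=7: total = 93+12 = 105
n=6,j=3: total = 105+9 = 114
n=6,j=4: total = 114+10 = 124
n=6,j=5: total = 124+11 = 135
n=6,j=6: total = 135+12 = 147
n=6,j=7: total = 147+13 = 160
n=6,j=8: total = 160+14 = 174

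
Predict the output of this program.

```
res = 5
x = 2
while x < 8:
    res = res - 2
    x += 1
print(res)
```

-7

x=2: res = 5-2 = 3
x=3: res = 3-2 = 1
x=4: res = 1-2 = -1
x=5: res = (-1)-2 = -3
x=6: res = (-3)-2 = -5
x=7: res = (-5)-2 = -7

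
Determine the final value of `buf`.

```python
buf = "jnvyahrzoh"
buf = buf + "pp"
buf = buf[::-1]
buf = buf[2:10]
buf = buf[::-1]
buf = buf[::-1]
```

+ 'pp' → 'jnvyahrzohpp'
reverse → 'pphozrhayvnj'
slice [2:10] → 'hozrhayv'
reverse → 'vyahrzoh'
reverse → 'hozrhayv'

'hozrhayv'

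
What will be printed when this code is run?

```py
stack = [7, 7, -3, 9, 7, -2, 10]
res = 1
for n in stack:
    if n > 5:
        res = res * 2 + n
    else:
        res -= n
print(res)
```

288

n=7: >5, res = 1*2+7 = 9
n=7: >5, res = 9*2+7 = 25
n=-3: not >5, res = 25-(-3) = 28
n=9: >5, res = 28*2+9 = 65
n=7: >5, res = 65*2+7 = 137
n=-2: not >5, res = 137-(-2) = 139
n=10: >5, res = 139*2+10 = 288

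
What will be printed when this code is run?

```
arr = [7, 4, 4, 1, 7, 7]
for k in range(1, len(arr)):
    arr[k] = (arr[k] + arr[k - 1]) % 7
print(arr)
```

k=1: arr[1] = (4+7)%7 = 4 → [7, 4, 4, 1, 7, 7]
k=2: arr[2] = (4+4)%7 = 1 → [7, 4, 1, 1, 7, 7]
k=3: arr[3] = (1+1)%7 = 2 → [7, 4, 1, 2, 7, 7]
k=4: arr[4] = (7+2)%7 = 2 → [7, 4, 1, 2, 2, 7]
k=5: arr[5] = (7+2)%7 = 2 → [7, 4, 1, 2, 2, 2]

[7, 4, 1, 2, 2, 2]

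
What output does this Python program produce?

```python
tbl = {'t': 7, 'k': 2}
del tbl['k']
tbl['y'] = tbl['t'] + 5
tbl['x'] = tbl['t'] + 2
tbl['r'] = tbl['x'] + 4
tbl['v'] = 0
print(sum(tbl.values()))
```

41

del 'k' → {'t': 7}
tbl['y'] = tbl['t']+5 = 12 → {'t': 7, 'y': 12}
tbl['x'] = tbl['t']+2 = 9 → {'t': 7, 'y': 12, 'x': 9}
tbl['r'] = tbl['x']+4 = 13 → {'t': 7, 'y': 12, 'x': 9, 'r': 13}
tbl['v'] = 0 → {'t': 7, 'y': 12, 'x': 9, 'r': 13, 'v': 0}
sum of values = 41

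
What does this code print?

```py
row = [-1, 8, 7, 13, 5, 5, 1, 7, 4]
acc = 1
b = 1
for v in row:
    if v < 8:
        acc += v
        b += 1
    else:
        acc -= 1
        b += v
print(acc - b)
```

v=-1: <8, acc = 1+(-1) = 0; b=2
v=8: not <8, acc = 0-1 = -1; b=10
v=7: <8, acc = (-1)+7 = 6; b=11
v=13: not <8, acc = 6-1 = 5; b=24
v=5: <8, acc = 5+5 = 10; b=25
v=5: <8, acc = 10+5 = 15; b=26
v=1: <8, acc = 15+1 = 16; b=27
v=7: <8, acc = 16+7 = 23; b=28
v=4: <8, acc = 23+4 = 27; b=29
acc-b = 27-29 = -2

-2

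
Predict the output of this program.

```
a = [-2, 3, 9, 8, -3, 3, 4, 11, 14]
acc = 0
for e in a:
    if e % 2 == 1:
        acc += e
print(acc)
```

e=-2: not odd
e=3: odd, acc = 0+3 = 3
e=9: odd, acc = 3+9 = 12
e=8: not odd
e=-3: odd, acc = 12+(-3) = 9
e=3: odd, acc = 9+3 = 12
e=4: not odd
e=11: odd, acc = 12+11 = 23
e=14: not odd

23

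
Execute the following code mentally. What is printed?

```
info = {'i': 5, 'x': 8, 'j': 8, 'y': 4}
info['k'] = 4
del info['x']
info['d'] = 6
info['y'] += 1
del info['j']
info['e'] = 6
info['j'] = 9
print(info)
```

{'i': 5, 'y': 5, 'k': 4, 'd': 6, 'e': 6, 'j': 9}

info['k'] = 4 → {'i': 5, 'x': 8, 'j': 8, 'y': 4, 'k': 4}
del 'x' → {'i': 5, 'j': 8, 'y': 4, 'k': 4}
info['d'] = 6 → {'i': 5, 'j': 8, 'y': 4, 'k': 4, 'd': 6}
info['y'] = 4+1 = 5 → {'i': 5, 'j': 8, 'y': 5, 'k': 4, 'd': 6}
del 'j' → {'i': 5, 'y': 5, 'k': 4, 'd': 6}
info['e'] = 6 → {'i': 5, 'y': 5, 'k': 4, 'd': 6, 'e': 6}
info['j'] = 9 → {'i': 5, 'y': 5, 'k': 4, 'd': 6, 'e': 6, 'j': 9}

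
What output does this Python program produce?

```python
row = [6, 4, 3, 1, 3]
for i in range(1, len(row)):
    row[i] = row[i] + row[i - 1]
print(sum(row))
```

i=1: row[1] = 4+6 = 10 → [6, 10, 3, 1, 3]
i=2: row[2] = 3+10 = 13 → [6, 10, 13, 1, 3]
i=3: row[3] = 1+13 = 14 → [6, 10, 13, 14, 3]
i=4: row[4] = 3+14 = 17 → [6, 10, 13, 14, 17]
sum = 60

60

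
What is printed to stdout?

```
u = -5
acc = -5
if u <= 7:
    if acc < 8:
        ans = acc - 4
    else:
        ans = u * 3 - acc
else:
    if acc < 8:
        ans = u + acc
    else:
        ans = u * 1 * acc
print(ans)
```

-9

u=-5, acc=-5
u <= 7 is True; acc < 8 is True
→ ans = acc - 4 = -9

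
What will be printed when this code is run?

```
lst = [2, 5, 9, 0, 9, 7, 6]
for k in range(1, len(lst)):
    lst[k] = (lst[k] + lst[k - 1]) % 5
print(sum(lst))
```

11

k=1: lst[1] = (5+2)%5 = 2 → [2, 2, 9, 0, 9, 7, 6]
k=2: lst[2] = (9+2)%5 = 1 → [2, 2, 1, 0, 9, 7, 6]
k=3: lst[3] = (0+1)%5 = 1 → [2, 2, 1, 1, 9, 7, 6]
k=4: lst[4] = (9+1)%5 = 0 → [2, 2, 1, 1, 0, 7, 6]
k=5: lst[5] = (7+0)%5 = 2 → [2, 2, 1, 1, 0, 2, 6]
k=6: lst[6] = (6+2)%5 = 3 → [2, 2, 1, 1, 0, 2, 3]
sum = 11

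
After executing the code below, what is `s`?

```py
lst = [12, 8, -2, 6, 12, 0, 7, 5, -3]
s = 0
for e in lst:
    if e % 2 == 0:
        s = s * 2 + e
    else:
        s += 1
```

547

e=12: even, s = 0*2+12 = 12
e=8: even, s = 12*2+8 = 32
e=-2: even, s = 32*2+(-2) = 62
e=6: even, s = 62*2+6 = 130
e=12: even, s = 130*2+12 = 272
e=0: even, s = 272*2+0 = 544
e=7: not even, s = 544+1 = 545
e=5: not even, s = 545+1 = 546
e=-3: not even, s = 546+1 = 547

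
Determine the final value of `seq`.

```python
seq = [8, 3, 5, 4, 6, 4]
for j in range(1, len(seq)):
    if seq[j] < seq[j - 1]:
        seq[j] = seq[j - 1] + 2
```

j=1: 3<8, seq[1] = 8+2 = 10 → [8, 10, 5, 4, 6, 4]
j=2: 5<10, seq[2] = 10+2 = 12 → [8, 10, 12, 4, 6, 4]
j=3: 4<12, seq[3] = 12+2 = 14 → [8, 10, 12, 14, 6, 4]
j=4: 6<14, seq[4] = 14+2 = 16 → [8, 10, 12, 14, 16, 4]
j=5: 4<16, seq[5] = 16+2 = 18 → [8, 10, 12, 14, 16, 18]

[8, 10, 12, 14, 16, 18]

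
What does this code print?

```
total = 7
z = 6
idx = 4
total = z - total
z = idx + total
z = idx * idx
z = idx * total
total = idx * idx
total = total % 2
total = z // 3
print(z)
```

-4

total = 6-7 = -1
z = 4+(-1) = 3
z = 4*4 = 16
z = 4*(-1) = -4
total = 4*4 = 16
total = 16%2 = 0
total = (-4)//3 = -2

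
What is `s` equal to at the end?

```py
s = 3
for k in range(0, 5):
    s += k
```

k=0: s = 3+0 = 3
k=1: s = 3+1 = 4
k=2: s = 4+2 = 6
k=3: s = 6+3 = 9
k=4: s = 9+4 = 13

13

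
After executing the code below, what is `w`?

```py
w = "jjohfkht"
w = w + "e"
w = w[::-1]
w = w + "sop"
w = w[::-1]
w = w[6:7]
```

'h'

+ 'e' → 'jjohfkhte'
reverse → 'ethkfhojj'
+ 'sop' → 'ethkfhojjsop'
reverse → 'posjjohfkhte'
slice [6:7] → 'h'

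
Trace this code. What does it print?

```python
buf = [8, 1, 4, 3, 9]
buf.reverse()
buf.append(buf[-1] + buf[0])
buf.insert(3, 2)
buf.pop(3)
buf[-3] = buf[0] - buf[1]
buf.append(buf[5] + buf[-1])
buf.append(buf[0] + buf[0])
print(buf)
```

reverse → [9, 3, 4, 1, 8]
append buf[-1]+buf[0] = 8+9 = 17 → [9, 3, 4, 1, 8, 17]
insert 2 at 3 → [9, 3, 4, 2, 1, 8, 17]
pop(3) removes 2 → [9, 3, 4, 1, 8, 17]
buf[-3] = buf[0]-buf[1] = 9-3 = 6 → [9, 3, 4, 6, 8, 17]
append buf[5]+buf[-1] = 17+17 = 34 → [9, 3, 4, 6, 8, 17, 34]
append buf[0]+buf[0] = 9+9 = 18 → [9, 3, 4, 6, 8, 17, 34, 18]

[9, 3, 4, 6, 8, 17, 34, 18]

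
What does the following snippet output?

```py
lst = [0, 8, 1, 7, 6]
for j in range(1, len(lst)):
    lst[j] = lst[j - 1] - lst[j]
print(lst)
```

[0, -8, -9, -16, -22]

j=1: lst[1] = 0-8 = -8 → [0, -8, 1, 7, 6]
j=2: lst[2] = (-8)-1 = -9 → [0, -8, -9, 7, 6]
j=3: lst[3] = (-9)-7 = -16 → [0, -8, -9, -16, 6]
j=4: lst[4] = (-16)-6 = -22 → [0, -8, -9, -16, -22]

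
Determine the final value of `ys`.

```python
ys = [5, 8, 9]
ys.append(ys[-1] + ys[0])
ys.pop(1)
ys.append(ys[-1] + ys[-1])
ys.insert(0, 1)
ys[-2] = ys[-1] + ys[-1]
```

[1, 5, 9, 56, 28]

append ys[-1]+ys[0] = 9+5 = 14 → [5, 8, 9, 14]
pop(1) removes 8 → [5, 9, 14]
append ys[-1]+ys[-1] = 14+14 = 28 → [5, 9, 14, 28]
insert 1 at 0 → [1, 5, 9, 14, 28]
ys[-2] = ys[-1]+ys[-1] = 28+28 = 56 → [1, 5, 9, 56, 28]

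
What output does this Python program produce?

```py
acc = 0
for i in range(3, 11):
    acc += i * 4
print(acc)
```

i=3: acc = 0+3*4 = 12
i=4: acc = 12+4*4 = 28
i=5: acc = 28+5*4 = 48
i=6: acc = 48+6*4 = 72
i=7: acc = 72+7*4 = 100
i=8: acc = 100+8*4 = 132
i=9: acc = 132+9*4 = 168
i=10: acc = 168+10*4 = 208

208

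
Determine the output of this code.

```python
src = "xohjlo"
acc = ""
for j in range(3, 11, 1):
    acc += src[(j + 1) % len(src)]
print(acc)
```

j=3: add src[4]='l' → 'l'
j=4: add src[5]='o' → 'lo'
j=5: add src[0]='x' → 'lox'
j=6: add src[1]='o' → 'loxo'
j=7: add src[2]='h' → 'loxoh'
j=8: add src[3]='j' → 'loxohj'
j=9: add src[4]='l' → 'loxohjl'
j=10: add src[5]='o' → 'loxohjlo'

loxohjlo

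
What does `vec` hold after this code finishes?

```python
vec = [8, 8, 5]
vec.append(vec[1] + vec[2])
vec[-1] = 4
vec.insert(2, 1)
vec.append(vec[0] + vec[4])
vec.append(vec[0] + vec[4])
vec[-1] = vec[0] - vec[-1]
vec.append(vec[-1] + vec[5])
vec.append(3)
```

[8, 8, 1, 5, 4, 12, -4, 8, 3]

append vec[1]+vec[2] = 8+5 = 13 → [8, 8, 5, 13]
vec[-1] = 4 → [8, 8, 5, 4]
insert 1 at 2 → [8, 8, 1, 5, 4]
append vec[0]+vec[4] = 8+4 = 12 → [8, 8, 1, 5, 4, 12]
append vec[0]+vec[4] = 8+4 = 12 → [8, 8, 1, 5, 4, 12, 12]
vec[-1] = vec[0]-vec[-1] = 8-12 = -4 → [8, 8, 1, 5, 4, 12, -4]
append vec[-1]+vec[5] = (-4)+12 = 8 → [8, 8, 1, 5, 4, 12, -4, 8]
append 3 → [8, 8, 1, 5, 4, 12, -4, 8, 3]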